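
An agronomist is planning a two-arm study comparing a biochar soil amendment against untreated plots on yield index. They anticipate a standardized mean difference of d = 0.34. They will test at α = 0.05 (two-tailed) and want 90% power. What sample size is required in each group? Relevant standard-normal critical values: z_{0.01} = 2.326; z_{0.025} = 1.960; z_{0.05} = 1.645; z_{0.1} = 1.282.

For two independent groups with equal n: n = 2·((z_{α/2} + z_β) / d)².
z_{α/2} + z_β = 1.960 + 1.282 = 3.242.
n = 2 × (3.242 / 0.34)² = 2 × 9.535² = 2 × 90.92 = 181.8.
Round up to the next whole participant.

n = 182 per group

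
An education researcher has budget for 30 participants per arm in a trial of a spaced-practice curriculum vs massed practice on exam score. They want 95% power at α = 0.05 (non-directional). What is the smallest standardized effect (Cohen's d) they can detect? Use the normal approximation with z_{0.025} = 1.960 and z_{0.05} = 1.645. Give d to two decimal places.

For two independent groups of n = 30 each: d_min = (z_{α/2} + z_β)·√(2/n).
z-sum = 1.960 + 1.645 = 3.605.
d_min = 3.605 × √(2/30) = 3.605 × 0.2582 = 0.931.

d_min ≈ 0.93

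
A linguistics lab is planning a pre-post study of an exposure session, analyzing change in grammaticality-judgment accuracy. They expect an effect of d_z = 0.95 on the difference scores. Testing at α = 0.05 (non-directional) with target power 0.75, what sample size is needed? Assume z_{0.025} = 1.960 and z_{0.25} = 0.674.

For a paired (one-sample on differences) test: n = ((z_{α/2} + z_β) / d)².
z_{α/2} + z_β = 1.960 + 0.674 = 2.634.
n = (2.634 / 0.95)² = 2.773² = 7.69.
Round up.

n = 8 pairs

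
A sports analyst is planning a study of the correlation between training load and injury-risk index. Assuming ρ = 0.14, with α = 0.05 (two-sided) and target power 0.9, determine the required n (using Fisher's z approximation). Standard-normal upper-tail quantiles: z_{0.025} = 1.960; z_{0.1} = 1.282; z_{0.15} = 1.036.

n = 533

Fisher's z: C = ½·ln((1+r)/(1−r)) = ½·ln(1.3256) = 0.1409.
n = ((z_{α/2} + z_β)/C)² + 3.
(1.960 + 1.282) / 0.1409 = 3.242 / 0.1409 = 23.009.
n = 23.009² + 3 = 529.42 + 3 = 532.4.
Round up.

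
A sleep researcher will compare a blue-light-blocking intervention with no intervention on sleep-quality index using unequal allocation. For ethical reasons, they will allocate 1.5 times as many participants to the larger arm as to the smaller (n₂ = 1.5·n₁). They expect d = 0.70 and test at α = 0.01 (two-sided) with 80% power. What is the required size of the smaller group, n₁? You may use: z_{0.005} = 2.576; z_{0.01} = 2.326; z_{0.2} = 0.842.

n₁ = 40

With allocation ratio k = n₂/n₁ = 1.5, Var(x̄₁−x̄₂) = σ²(1/n₁ + 1/(k·n₁)) = σ²·(k+1)/(k·n₁).
So n₁ = (1 + 1/k)·((z_{α/2} + z_β)/d)² = 1.667 × (3.418/0.70)².
n₁ = 1.667 × 23.84 = 39.7.
Round up: n₁ = 40, giving n₂ = 1.5 × 40 = 60.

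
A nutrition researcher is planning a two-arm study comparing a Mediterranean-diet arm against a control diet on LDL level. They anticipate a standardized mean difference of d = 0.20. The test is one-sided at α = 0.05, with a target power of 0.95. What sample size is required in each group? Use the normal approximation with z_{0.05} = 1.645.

For two independent groups with equal n: n = 2·((z_{α} + z_β) / d)².
z_{α} + z_β = 1.645 + 1.645 = 3.290.
n = 2 × (3.290 / 0.20)² = 2 × 16.450² = 2 × 270.60 = 541.2.
Round up to the next whole participant.

n = 542 per group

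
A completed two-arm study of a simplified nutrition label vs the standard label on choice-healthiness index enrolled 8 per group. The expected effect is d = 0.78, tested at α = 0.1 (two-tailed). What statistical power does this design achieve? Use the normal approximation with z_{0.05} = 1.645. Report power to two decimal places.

For two equal groups, power = Φ(d·√(n/2) − z_{α/2}).
d·√(n/2) = 0.78 × √(8/2) = 0.78 × 2.000 = 1.560.
z_β = 1.560 − 1.645 = -0.085.
Power = Φ(-0.085) = 0.466.

power ≈ 0.47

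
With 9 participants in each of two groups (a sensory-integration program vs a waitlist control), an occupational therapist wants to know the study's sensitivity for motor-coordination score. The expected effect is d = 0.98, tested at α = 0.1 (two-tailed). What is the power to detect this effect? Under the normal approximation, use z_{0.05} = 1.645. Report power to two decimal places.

power ≈ 0.67

For two equal groups, power = Φ(d·√(n/2) − z_{α/2}).
d·√(n/2) = 0.98 × √(9/2) = 0.98 × 2.121 = 2.079.
z_β = 2.079 − 1.645 = 0.434.
Power = Φ(0.434) = 0.668.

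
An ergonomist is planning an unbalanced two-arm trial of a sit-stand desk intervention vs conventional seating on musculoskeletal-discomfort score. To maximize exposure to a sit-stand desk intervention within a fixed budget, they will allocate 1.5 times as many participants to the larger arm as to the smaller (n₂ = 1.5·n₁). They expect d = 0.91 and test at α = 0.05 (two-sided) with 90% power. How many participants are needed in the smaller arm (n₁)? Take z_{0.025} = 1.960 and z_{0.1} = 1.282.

n₁ = 22

With allocation ratio k = n₂/n₁ = 1.5, Var(x̄₁−x̄₂) = σ²(1/n₁ + 1/(k·n₁)) = σ²·(k+1)/(k·n₁).
So n₁ = (1 + 1/k)·((z_{α/2} + z_β)/d)² = 1.667 × (3.242/0.91)².
n₁ = 1.667 × 12.69 = 21.2.
Round up: n₁ = 22, giving n₂ = 1.5 × 22 = 33.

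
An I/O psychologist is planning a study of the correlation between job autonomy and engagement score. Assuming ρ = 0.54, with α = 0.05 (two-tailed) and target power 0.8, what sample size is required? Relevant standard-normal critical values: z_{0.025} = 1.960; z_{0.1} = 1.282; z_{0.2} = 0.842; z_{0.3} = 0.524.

Fisher's z: C = ½·ln((1+r)/(1−r)) = ½·ln(3.3478) = 0.6042.
n = ((z_{α/2} + z_β)/C)² + 3.
(1.960 + 0.842) / 0.6042 = 2.802 / 0.6042 = 4.638.
n = 4.638² + 3 = 21.51 + 3 = 24.5.
Round up.

n = 25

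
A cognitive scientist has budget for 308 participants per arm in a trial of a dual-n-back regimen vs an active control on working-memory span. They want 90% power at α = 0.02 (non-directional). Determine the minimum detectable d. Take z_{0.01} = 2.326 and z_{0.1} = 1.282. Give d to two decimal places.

For two independent groups of n = 308 each: d_min = (z_{α/2} + z_β)·√(2/n).
z-sum = 2.326 + 1.282 = 3.608.
d_min = 3.608 × √(2/308) = 3.608 × 0.0806 = 0.291.

d_min ≈ 0.29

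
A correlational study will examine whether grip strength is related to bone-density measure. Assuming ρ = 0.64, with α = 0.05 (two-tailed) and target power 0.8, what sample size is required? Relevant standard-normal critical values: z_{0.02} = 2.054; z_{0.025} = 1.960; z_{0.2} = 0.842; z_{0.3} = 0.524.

n = 17

Fisher's z: C = ½·ln((1+r)/(1−r)) = ½·ln(4.5556) = 0.7582.
n = ((z_{α/2} + z_β)/C)² + 3.
(1.960 + 0.842) / 0.7582 = 2.802 / 0.7582 = 3.696.
n = 3.696² + 3 = 13.66 + 3 = 16.7.
Round up.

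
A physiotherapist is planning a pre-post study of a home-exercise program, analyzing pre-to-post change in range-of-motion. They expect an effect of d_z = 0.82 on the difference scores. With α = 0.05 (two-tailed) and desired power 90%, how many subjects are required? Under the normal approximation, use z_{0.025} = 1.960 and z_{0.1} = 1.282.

n = 16 pairs

For a paired (one-sample on differences) test: n = ((z_{α/2} + z_β) / d)².
z_{α/2} + z_β = 1.960 + 1.282 = 3.242.
n = (3.242 / 0.82)² = 3.954² = 15.63.
Round up.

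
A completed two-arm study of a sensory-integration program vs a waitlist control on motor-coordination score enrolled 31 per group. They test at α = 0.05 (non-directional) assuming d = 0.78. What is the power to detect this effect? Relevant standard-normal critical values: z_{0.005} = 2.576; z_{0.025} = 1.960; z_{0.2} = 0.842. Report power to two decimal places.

For two equal groups, power = Φ(d·√(n/2) − z_{α/2}).
d·√(n/2) = 0.78 × √(31/2) = 0.78 × 3.937 = 3.071.
z_β = 3.071 − 1.960 = 1.111.
Power = Φ(1.111) = 0.867.

power ≈ 0.87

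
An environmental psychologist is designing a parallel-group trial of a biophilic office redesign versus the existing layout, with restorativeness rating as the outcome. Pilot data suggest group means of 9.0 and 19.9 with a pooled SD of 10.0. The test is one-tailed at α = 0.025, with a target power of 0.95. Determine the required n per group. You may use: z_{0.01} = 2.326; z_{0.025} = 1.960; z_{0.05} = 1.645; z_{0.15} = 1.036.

Cohen's d = |M₁ − M₂| / SD_pooled = |9.0 − 19.9| / 10.0 = 10.9 / 10.0 = 1.090.
For two independent groups with equal n: n = 2·((z_{α} + z_β) / d)².
z_{α} + z_β = 1.960 + 1.645 = 3.605.
n = 2 × (3.605 / 1.090)² = 2 × 3.307² = 2 × 10.94 = 21.9.
Round up to the next whole participant.

n = 22 per group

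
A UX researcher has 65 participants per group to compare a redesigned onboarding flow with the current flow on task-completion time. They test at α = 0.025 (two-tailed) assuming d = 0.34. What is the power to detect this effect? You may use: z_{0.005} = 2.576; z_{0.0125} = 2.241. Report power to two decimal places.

power ≈ 0.38

For two equal groups, power = Φ(d·√(n/2) − z_{α/2}).
d·√(n/2) = 0.34 × √(65/2) = 0.34 × 5.701 = 1.938.
z_β = 1.938 − 2.241 = -0.303.
Power = Φ(-0.303) = 0.381.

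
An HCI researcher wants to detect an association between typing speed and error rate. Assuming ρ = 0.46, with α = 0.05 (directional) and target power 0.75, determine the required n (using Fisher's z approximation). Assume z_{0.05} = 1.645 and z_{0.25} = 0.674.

n = 25

Fisher's z: C = ½·ln((1+r)/(1−r)) = ½·ln(2.7037) = 0.4973.
n = ((z_{α} + z_β)/C)² + 3.
(1.645 + 0.674) / 0.4973 = 2.319 / 0.4973 = 4.663.
n = 4.663² + 3 = 21.75 + 3 = 24.7.
Round up.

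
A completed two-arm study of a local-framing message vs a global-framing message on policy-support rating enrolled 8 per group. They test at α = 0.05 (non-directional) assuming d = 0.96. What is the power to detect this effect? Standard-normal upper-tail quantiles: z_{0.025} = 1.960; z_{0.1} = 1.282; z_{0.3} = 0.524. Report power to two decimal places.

For two equal groups, power = Φ(d·√(n/2) − z_{α/2}).
d·√(n/2) = 0.96 × √(8/2) = 0.96 × 2.000 = 1.920.
z_β = 1.920 − 1.960 = -0.040.
Power = Φ(-0.040) = 0.484.

power ≈ 0.48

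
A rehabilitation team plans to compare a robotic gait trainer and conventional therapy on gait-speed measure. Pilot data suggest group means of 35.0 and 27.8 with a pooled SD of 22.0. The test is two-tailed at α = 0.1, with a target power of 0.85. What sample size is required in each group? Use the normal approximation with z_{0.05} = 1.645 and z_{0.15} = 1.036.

n = 135 per group

Cohen's d = |M₁ − M₂| / SD_pooled = |35.0 − 27.8| / 22.0 = 7.2 / 22.0 = 0.327.
For two independent groups with equal n: n = 2·((z_{α/2} + z_β) / d)².
z_{α/2} + z_β = 1.645 + 1.036 = 2.681.
n = 2 × (2.681 / 0.327)² = 2 × 8.199² = 2 × 67.22 = 134.4.
Round up to the next whole participant.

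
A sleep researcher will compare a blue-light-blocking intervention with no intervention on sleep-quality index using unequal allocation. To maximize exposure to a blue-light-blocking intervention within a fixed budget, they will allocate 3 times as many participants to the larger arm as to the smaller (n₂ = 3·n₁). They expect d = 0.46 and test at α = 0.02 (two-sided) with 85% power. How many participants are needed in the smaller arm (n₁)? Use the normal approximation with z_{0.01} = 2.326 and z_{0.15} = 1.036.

With allocation ratio k = n₂/n₁ = 3, Var(x̄₁−x̄₂) = σ²(1/n₁ + 1/(k·n₁)) = σ²·(k+1)/(k·n₁).
So n₁ = (1 + 1/k)·((z_{α/2} + z_β)/d)² = 1.333 × (3.362/0.46)².
n₁ = 1.333 × 53.42 = 71.2.
Round up: n₁ = 72, giving n₂ = 3 × 72 = 216.

n₁ = 72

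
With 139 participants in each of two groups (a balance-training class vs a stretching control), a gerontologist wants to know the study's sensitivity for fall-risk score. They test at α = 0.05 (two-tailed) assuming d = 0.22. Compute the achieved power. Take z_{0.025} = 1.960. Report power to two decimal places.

For two equal groups, power = Φ(d·√(n/2) − z_{α/2}).
d·√(n/2) = 0.22 × √(139/2) = 0.22 × 8.337 = 1.834.
z_β = 1.834 − 1.960 = -0.126.
Power = Φ(-0.126) = 0.450.

power ≈ 0.45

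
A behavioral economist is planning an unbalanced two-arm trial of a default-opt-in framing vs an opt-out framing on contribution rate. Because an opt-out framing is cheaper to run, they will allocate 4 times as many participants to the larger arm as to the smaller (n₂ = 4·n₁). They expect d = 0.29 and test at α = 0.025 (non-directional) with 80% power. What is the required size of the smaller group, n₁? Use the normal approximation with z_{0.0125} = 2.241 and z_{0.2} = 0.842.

n₁ = 142

With allocation ratio k = n₂/n₁ = 4, Var(x̄₁−x̄₂) = σ²(1/n₁ + 1/(k·n₁)) = σ²·(k+1)/(k·n₁).
So n₁ = (1 + 1/k)·((z_{α/2} + z_β)/d)² = 1.250 × (3.083/0.29)².
n₁ = 1.250 × 113.02 = 141.3.
Round up: n₁ = 142, giving n₂ = 4 × 142 = 568.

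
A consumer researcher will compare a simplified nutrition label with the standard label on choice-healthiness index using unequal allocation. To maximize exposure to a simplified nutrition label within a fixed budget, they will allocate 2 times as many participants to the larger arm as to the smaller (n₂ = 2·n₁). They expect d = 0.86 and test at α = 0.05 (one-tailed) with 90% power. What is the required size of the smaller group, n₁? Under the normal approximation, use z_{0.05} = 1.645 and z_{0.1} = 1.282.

n₁ = 18

With allocation ratio k = n₂/n₁ = 2, Var(x̄₁−x̄₂) = σ²(1/n₁ + 1/(k·n₁)) = σ²·(k+1)/(k·n₁).
So n₁ = (1 + 1/k)·((z_{α} + z_β)/d)² = 1.500 × (2.927/0.86)².
n₁ = 1.500 × 11.58 = 17.4.
Round up: n₁ = 18, giving n₂ = 2 × 18 = 36.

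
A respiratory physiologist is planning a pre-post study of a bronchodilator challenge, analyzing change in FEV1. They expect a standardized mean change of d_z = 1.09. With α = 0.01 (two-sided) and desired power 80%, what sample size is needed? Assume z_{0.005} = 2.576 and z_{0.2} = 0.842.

n = 10 pairs

For a paired (one-sample on differences) test: n = ((z_{α/2} + z_β) / d)².
z_{α/2} + z_β = 2.576 + 0.842 = 3.418.
n = (3.418 / 1.09)² = 3.136² = 9.83.
Round up.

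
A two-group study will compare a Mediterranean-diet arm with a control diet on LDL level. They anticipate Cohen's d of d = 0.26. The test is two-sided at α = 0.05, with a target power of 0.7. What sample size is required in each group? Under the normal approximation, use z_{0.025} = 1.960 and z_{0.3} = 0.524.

For two independent groups with equal n: n = 2·((z_{α/2} + z_β) / d)².
z_{α/2} + z_β = 1.960 + 0.524 = 2.484.
n = 2 × (2.484 / 0.26)² = 2 × 9.554² = 2 × 91.28 = 182.6.
Round up to the next whole participant.

n = 183 per group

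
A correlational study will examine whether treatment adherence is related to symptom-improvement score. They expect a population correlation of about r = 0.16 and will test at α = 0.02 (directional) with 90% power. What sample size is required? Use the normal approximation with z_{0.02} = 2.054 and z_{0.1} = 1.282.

Fisher's z: C = ½·ln((1+r)/(1−r)) = ½·ln(1.3810) = 0.1614.
n = ((z_{α} + z_β)/C)² + 3.
(2.054 + 1.282) / 0.1614 = 3.336 / 0.1614 = 20.669.
n = 20.669² + 3 = 427.21 + 3 = 430.2.
Round up.

n = 431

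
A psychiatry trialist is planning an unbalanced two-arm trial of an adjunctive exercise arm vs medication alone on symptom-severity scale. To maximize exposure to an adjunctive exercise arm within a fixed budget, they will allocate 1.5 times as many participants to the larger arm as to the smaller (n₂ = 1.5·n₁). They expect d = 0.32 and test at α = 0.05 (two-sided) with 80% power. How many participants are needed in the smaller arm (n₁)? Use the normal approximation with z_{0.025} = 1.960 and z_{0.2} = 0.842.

With allocation ratio k = n₂/n₁ = 1.5, Var(x̄₁−x̄₂) = σ²(1/n₁ + 1/(k·n₁)) = σ²·(k+1)/(k·n₁).
So n₁ = (1 + 1/k)·((z_{α/2} + z_β)/d)² = 1.667 × (2.802/0.32)².
n₁ = 1.667 × 76.67 = 127.8.
Round up: n₁ = 128, giving n₂ = 1.5 × 128 = 192.

n₁ = 128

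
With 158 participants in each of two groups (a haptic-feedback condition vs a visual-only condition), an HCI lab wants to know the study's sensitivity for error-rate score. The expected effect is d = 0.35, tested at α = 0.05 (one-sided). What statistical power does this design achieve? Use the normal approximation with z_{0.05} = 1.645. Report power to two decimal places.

For two equal groups, power = Φ(d·√(n/2) − z_{α}).
d·√(n/2) = 0.35 × √(158/2) = 0.35 × 8.888 = 3.111.
z_β = 3.111 − 1.645 = 1.466.
Power = Φ(1.466) = 0.929.

power ≈ 0.93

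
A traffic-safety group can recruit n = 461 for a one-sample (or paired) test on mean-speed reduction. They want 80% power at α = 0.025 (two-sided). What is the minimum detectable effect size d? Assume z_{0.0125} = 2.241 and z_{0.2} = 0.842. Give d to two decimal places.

For a single sample (or paired design) of n = 461: d_min = (z_{α/2} + z_β)/√n.
z-sum = 2.241 + 0.842 = 3.083.
d_min = 3.083 / √461 = 3.083 / 21.471 = 0.144.

d_min ≈ 0.14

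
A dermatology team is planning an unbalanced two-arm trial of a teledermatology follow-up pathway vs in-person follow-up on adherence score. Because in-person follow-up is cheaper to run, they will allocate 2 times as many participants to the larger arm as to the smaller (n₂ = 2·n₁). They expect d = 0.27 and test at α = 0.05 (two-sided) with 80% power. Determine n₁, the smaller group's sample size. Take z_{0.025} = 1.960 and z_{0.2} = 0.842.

With allocation ratio k = n₂/n₁ = 2, Var(x̄₁−x̄₂) = σ²(1/n₁ + 1/(k·n₁)) = σ²·(k+1)/(k·n₁).
So n₁ = (1 + 1/k)·((z_{α/2} + z_β)/d)² = 1.500 × (2.802/0.27)².
n₁ = 1.500 × 107.70 = 161.5.
Round up: n₁ = 162, giving n₂ = 2 × 162 = 324.

n₁ = 162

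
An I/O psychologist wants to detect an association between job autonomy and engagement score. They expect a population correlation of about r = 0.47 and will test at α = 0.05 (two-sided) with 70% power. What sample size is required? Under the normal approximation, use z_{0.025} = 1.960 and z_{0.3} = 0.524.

Fisher's z: C = ½·ln((1+r)/(1−r)) = ½·ln(2.7736) = 0.5101.
n = ((z_{α/2} + z_β)/C)² + 3.
(1.960 + 0.524) / 0.5101 = 2.484 / 0.5101 = 4.870.
n = 4.870² + 3 = 23.71 + 3 = 26.7.
Round up.

n = 27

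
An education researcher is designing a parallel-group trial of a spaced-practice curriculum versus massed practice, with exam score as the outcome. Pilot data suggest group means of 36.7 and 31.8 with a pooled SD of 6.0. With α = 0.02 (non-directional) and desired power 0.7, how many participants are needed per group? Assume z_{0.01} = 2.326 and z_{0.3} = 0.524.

n = 25 per group

Cohen's d = |M₁ − M₂| / SD_pooled = |36.7 − 31.8| / 6.0 = 4.9 / 6.0 = 0.817.
For two independent groups with equal n: n = 2·((z_{α/2} + z_β) / d)².
z_{α/2} + z_β = 2.326 + 0.524 = 2.850.
n = 2 × (2.850 / 0.817)² = 2 × 3.488² = 2 × 12.17 = 24.3.
Round up to the next whole participant.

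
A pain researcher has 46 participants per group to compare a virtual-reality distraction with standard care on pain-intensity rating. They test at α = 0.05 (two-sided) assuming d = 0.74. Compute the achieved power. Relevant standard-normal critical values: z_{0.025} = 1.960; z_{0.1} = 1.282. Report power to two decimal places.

power ≈ 0.94

For two equal groups, power = Φ(d·√(n/2) − z_{α/2}).
d·√(n/2) = 0.74 × √(46/2) = 0.74 × 4.796 = 3.549.
z_β = 3.549 − 1.960 = 1.589.
Power = Φ(1.589) = 0.944.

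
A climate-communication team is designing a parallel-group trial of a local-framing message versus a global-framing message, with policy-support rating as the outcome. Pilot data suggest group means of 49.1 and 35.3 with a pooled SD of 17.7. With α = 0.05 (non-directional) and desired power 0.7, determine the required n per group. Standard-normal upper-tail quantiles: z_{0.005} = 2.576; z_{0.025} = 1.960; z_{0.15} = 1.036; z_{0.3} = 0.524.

Cohen's d = |M₁ − M₂| / SD_pooled = |49.1 − 35.3| / 17.7 = 13.8 / 17.7 = 0.780.
For two independent groups with equal n: n = 2·((z_{α/2} + z_β) / d)².
z_{α/2} + z_β = 1.960 + 0.524 = 2.484.
n = 2 × (2.484 / 0.780)² = 2 × 3.185² = 2 × 10.14 = 20.3.
Round up to the next whole participant.

n = 21 per group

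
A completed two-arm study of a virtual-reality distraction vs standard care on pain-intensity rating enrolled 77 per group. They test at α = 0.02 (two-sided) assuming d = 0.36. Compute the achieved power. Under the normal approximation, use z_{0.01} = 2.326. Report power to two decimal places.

For two equal groups, power = Φ(d·√(n/2) − z_{α/2}).
d·√(n/2) = 0.36 × √(77/2) = 0.36 × 6.205 = 2.234.
z_β = 2.234 − 2.326 = -0.092.
Power = Φ(-0.092) = 0.463.

power ≈ 0.46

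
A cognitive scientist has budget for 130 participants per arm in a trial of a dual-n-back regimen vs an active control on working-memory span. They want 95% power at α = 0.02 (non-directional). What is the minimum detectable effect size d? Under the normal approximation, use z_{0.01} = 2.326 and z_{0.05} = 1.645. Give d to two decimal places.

d_min ≈ 0.49

For two independent groups of n = 130 each: d_min = (z_{α/2} + z_β)·√(2/n).
z-sum = 2.326 + 1.645 = 3.971.
d_min = 3.971 × √(2/130) = 3.971 × 0.1240 = 0.493.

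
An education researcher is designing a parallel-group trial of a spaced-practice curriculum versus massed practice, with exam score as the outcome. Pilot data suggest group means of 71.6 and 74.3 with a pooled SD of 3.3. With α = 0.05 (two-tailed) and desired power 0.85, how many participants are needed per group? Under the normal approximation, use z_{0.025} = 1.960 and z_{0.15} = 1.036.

n = 27 per group

Cohen's d = |M₁ − M₂| / SD_pooled = |71.6 − 74.3| / 3.3 = 2.7 / 3.3 = 0.818.
For two independent groups with equal n: n = 2·((z_{α/2} + z_β) / d)².
z_{α/2} + z_β = 1.960 + 1.036 = 2.996.
n = 2 × (2.996 / 0.818)² = 2 × 3.663² = 2 × 13.41 = 26.8.
Round up to the next whole participant.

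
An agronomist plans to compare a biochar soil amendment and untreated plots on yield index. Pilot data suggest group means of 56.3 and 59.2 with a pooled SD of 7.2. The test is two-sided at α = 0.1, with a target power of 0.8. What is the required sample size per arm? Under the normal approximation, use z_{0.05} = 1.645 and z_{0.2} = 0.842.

Cohen's d = |M₁ − M₂| / SD_pooled = |56.3 − 59.2| / 7.2 = 2.9 / 7.2 = 0.403.
For two independent groups with equal n: n = 2·((z_{α/2} + z_β) / d)².
z_{α/2} + z_β = 1.645 + 0.842 = 2.487.
n = 2 × (2.487 / 0.403)² = 2 × 6.171² = 2 × 38.08 = 76.2.
Round up to the next whole participant.

n = 77 per group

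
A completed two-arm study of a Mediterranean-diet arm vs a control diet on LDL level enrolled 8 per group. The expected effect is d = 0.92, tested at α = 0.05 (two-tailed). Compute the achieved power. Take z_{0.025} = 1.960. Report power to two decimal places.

power ≈ 0.45

For two equal groups, power = Φ(d·√(n/2) − z_{α/2}).
d·√(n/2) = 0.92 × √(8/2) = 0.92 × 2.000 = 1.840.
z_β = 1.840 − 1.960 = -0.120.
Power = Φ(-0.120) = 0.452.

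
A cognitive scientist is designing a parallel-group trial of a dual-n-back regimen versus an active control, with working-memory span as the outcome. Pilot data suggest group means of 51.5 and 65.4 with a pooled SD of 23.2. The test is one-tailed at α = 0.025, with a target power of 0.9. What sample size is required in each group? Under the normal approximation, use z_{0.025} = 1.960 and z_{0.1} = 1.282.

n = 59 per group

Cohen's d = |M₁ − M₂| / SD_pooled = |51.5 − 65.4| / 23.2 = 13.9 / 23.2 = 0.599.
For two independent groups with equal n: n = 2·((z_{α} + z_β) / d)².
z_{α} + z_β = 1.960 + 1.282 = 3.242.
n = 2 × (3.242 / 0.599)² = 2 × 5.412² = 2 × 29.29 = 58.6.
Round up to the next whole participant.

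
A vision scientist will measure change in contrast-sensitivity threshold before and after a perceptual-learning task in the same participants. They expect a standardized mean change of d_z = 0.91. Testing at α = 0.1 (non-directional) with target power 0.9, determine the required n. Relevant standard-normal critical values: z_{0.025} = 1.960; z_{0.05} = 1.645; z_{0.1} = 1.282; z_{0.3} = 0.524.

n = 11 pairs

For a paired (one-sample on differences) test: n = ((z_{α/2} + z_β) / d)².
z_{α/2} + z_β = 1.645 + 1.282 = 2.927.
n = (2.927 / 0.91)² = 3.216² = 10.35.
Round up.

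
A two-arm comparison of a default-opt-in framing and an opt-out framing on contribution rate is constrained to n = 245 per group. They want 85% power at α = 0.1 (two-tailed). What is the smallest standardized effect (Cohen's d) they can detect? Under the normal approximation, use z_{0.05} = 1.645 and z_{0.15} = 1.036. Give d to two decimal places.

For two independent groups of n = 245 each: d_min = (z_{α/2} + z_β)·√(2/n).
z-sum = 1.645 + 1.036 = 2.681.
d_min = 2.681 × √(2/245) = 2.681 × 0.0904 = 0.242.

d_min ≈ 0.24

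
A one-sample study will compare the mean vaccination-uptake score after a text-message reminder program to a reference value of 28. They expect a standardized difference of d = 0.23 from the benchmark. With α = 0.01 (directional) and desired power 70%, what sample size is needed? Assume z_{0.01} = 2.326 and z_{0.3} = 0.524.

For a one-sample test: n = ((z_{α} + z_β) / d)².
z_{α} + z_β = 2.326 + 0.524 = 2.850.
n = (2.850 / 0.23)² = 12.391² = 153.54.
Round up.

n = 154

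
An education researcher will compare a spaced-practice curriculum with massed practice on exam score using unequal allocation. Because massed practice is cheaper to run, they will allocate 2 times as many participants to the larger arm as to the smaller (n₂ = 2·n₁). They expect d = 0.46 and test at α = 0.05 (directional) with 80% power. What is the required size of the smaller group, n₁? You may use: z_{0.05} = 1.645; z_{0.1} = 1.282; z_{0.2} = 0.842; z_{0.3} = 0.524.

With allocation ratio k = n₂/n₁ = 2, Var(x̄₁−x̄₂) = σ²(1/n₁ + 1/(k·n₁)) = σ²·(k+1)/(k·n₁).
So n₁ = (1 + 1/k)·((z_{α} + z_β)/d)² = 1.500 × (2.487/0.46)².
n₁ = 1.500 × 29.23 = 43.8.
Round up: n₁ = 44, giving n₂ = 2 × 44 = 88.

n₁ = 44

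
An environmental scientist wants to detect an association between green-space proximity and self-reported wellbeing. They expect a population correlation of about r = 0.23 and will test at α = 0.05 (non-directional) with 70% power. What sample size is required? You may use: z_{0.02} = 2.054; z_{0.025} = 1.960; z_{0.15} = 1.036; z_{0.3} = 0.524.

n = 116

Fisher's z: C = ½·ln((1+r)/(1−r)) = ½·ln(1.5974) = 0.2342.
n = ((z_{α/2} + z_β)/C)² + 3.
(1.960 + 0.524) / 0.2342 = 2.484 / 0.2342 = 10.606.
n = 10.606² + 3 = 112.49 + 3 = 115.5.
Round up.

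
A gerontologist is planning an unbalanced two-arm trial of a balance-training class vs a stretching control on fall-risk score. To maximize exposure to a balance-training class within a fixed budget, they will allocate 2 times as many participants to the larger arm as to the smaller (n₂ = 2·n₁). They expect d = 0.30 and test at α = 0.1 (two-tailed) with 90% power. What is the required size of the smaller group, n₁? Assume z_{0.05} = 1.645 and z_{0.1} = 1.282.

n₁ = 143

With allocation ratio k = n₂/n₁ = 2, Var(x̄₁−x̄₂) = σ²(1/n₁ + 1/(k·n₁)) = σ²·(k+1)/(k·n₁).
So n₁ = (1 + 1/k)·((z_{α/2} + z_β)/d)² = 1.500 × (2.927/0.30)².
n₁ = 1.500 × 95.19 = 142.8.
Round up: n₁ = 143, giving n₂ = 2 × 143 = 286.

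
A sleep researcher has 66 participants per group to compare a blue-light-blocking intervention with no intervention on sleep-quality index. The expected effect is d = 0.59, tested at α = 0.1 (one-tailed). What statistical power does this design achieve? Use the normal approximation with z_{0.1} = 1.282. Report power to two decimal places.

power ≈ 0.98

For two equal groups, power = Φ(d·√(n/2) − z_{α}).
d·√(n/2) = 0.59 × √(66/2) = 0.59 × 5.745 = 3.389.
z_β = 3.389 − 1.282 = 2.107.
Power = Φ(2.107) = 0.982.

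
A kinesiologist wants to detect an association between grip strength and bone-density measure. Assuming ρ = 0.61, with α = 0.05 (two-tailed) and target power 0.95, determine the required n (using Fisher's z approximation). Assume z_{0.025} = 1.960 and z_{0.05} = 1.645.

Fisher's z: C = ½·ln((1+r)/(1−r)) = ½·ln(4.1282) = 0.7089.
n = ((z_{α/2} + z_β)/C)² + 3.
(1.960 + 1.645) / 0.7089 = 3.605 / 0.7089 = 5.085.
n = 5.085² + 3 = 25.86 + 3 = 28.9.
Round up.

n = 29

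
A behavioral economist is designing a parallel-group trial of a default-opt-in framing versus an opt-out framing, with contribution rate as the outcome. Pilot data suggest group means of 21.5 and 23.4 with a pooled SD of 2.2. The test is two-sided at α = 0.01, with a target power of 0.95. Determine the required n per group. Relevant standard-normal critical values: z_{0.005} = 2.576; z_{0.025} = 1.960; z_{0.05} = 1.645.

Cohen's d = |M₁ − M₂| / SD_pooled = |21.5 − 23.4| / 2.2 = 1.9 / 2.2 = 0.864.
For two independent groups with equal n: n = 2·((z_{α/2} + z_β) / d)².
z_{α/2} + z_β = 2.576 + 1.645 = 4.221.
n = 2 × (4.221 / 0.864)² = 2 × 4.885² = 2 × 23.87 = 47.7.
Round up to the next whole participant.

n = 48 per group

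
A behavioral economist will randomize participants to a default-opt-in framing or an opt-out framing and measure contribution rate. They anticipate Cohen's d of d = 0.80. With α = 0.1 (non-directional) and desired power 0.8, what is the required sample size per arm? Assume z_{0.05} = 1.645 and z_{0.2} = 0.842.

For two independent groups with equal n: n = 2·((z_{α/2} + z_β) / d)².
z_{α/2} + z_β = 1.645 + 0.842 = 2.487.
n = 2 × (2.487 / 0.80)² = 2 × 3.109² = 2 × 9.66 = 19.3.
Round up to the next whole participant.

n = 20 per group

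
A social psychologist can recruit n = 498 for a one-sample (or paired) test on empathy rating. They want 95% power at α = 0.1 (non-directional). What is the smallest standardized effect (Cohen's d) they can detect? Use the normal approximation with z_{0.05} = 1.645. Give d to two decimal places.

For a single sample (or paired design) of n = 498: d_min = (z_{α/2} + z_β)/√n.
z-sum = 1.645 + 1.645 = 3.290.
d_min = 3.290 / √498 = 3.290 / 22.316 = 0.147.

d_min ≈ 0.15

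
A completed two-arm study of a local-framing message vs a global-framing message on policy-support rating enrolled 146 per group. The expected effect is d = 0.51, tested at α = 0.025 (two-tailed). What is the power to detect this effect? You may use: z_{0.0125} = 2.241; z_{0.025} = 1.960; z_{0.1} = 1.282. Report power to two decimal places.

For two equal groups, power = Φ(d·√(n/2) − z_{α/2}).
d·√(n/2) = 0.51 × √(146/2) = 0.51 × 8.544 = 4.357.
z_β = 4.357 − 2.241 = 2.116.
Power = Φ(2.116) = 0.983.

power ≈ 0.98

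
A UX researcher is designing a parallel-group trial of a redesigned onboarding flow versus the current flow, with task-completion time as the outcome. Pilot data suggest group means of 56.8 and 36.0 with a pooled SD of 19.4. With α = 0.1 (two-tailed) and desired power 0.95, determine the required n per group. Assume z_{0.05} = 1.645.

Cohen's d = |M₁ − M₂| / SD_pooled = |56.8 − 36.0| / 19.4 = 20.8 / 19.4 = 1.072.
For two independent groups with equal n: n = 2·((z_{α/2} + z_β) / d)².
z_{α/2} + z_β = 1.645 + 1.645 = 3.290.
n = 2 × (3.290 / 1.072)² = 2 × 3.069² = 2 × 9.42 = 18.8.
Round up to the next whole participant.

n = 19 per group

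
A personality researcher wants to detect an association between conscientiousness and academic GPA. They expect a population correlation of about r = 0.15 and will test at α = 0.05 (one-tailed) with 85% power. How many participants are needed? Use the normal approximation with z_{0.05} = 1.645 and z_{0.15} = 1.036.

Fisher's z: C = ½·ln((1+r)/(1−r)) = ½·ln(1.3529) = 0.1511.
n = ((z_{α} + z_β)/C)² + 3.
(1.645 + 1.036) / 0.1511 = 2.681 / 0.1511 = 17.743.
n = 17.743² + 3 = 314.82 + 3 = 317.8.
Round up.

n = 318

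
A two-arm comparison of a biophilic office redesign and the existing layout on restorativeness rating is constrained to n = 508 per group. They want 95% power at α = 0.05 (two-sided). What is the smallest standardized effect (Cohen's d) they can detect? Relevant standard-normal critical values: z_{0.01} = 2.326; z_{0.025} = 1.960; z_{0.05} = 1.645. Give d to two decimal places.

d_min ≈ 0.23

For two independent groups of n = 508 each: d_min = (z_{α/2} + z_β)·√(2/n).
z-sum = 1.960 + 1.645 = 3.605.
d_min = 3.605 × √(2/508) = 3.605 × 0.0627 = 0.226.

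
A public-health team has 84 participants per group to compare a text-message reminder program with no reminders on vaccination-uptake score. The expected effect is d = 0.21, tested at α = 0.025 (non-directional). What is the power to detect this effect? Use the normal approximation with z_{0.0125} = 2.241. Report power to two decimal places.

power ≈ 0.19

For two equal groups, power = Φ(d·√(n/2) − z_{α/2}).
d·√(n/2) = 0.21 × √(84/2) = 0.21 × 6.481 = 1.361.
z_β = 1.361 − 2.241 = -0.880.
Power = Φ(-0.880) = 0.189.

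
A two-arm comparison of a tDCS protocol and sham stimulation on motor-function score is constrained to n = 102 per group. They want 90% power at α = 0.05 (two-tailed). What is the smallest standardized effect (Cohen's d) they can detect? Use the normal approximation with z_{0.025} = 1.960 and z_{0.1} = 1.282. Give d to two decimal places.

For two independent groups of n = 102 each: d_min = (z_{α/2} + z_β)·√(2/n).
z-sum = 1.960 + 1.282 = 3.242.
d_min = 3.242 × √(2/102) = 3.242 × 0.1400 = 0.454.

d_min ≈ 0.45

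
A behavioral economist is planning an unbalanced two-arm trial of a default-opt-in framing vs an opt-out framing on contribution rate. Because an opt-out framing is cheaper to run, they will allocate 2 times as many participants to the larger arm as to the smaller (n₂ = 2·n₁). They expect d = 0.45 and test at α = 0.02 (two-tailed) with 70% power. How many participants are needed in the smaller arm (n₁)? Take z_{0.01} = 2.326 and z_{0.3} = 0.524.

n₁ = 61

With allocation ratio k = n₂/n₁ = 2, Var(x̄₁−x̄₂) = σ²(1/n₁ + 1/(k·n₁)) = σ²·(k+1)/(k·n₁).
So n₁ = (1 + 1/k)·((z_{α/2} + z_β)/d)² = 1.500 × (2.850/0.45)².
n₁ = 1.500 × 40.11 = 60.2.
Round up: n₁ = 61, giving n₂ = 2 × 61 = 122.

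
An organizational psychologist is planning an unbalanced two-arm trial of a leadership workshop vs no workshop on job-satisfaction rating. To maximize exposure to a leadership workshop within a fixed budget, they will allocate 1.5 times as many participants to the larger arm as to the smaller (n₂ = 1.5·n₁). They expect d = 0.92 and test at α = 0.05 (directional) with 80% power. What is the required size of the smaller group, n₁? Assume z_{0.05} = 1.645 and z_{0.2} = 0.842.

n₁ = 13

With allocation ratio k = n₂/n₁ = 1.5, Var(x̄₁−x̄₂) = σ²(1/n₁ + 1/(k·n₁)) = σ²·(k+1)/(k·n₁).
So n₁ = (1 + 1/k)·((z_{α} + z_β)/d)² = 1.667 × (2.487/0.92)².
n₁ = 1.667 × 7.31 = 12.2.
Round up: n₁ = 13, giving n₂ = ⌈1.5 × 13⌉ = ⌈19.5⌉ = 20.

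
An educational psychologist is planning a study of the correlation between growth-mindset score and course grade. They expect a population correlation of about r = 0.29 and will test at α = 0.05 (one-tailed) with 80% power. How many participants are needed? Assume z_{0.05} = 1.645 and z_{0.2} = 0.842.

n = 73

Fisher's z: C = ½·ln((1+r)/(1−r)) = ½·ln(1.8169) = 0.2986.
n = ((z_{α} + z_β)/C)² + 3.
(1.645 + 0.842) / 0.2986 = 2.487 / 0.2986 = 8.329.
n = 8.329² + 3 = 69.37 + 3 = 72.4.
Round up.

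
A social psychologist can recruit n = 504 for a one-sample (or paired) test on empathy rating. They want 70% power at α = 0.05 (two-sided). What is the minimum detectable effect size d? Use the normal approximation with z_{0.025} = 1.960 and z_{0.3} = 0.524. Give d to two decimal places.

For a single sample (or paired design) of n = 504: d_min = (z_{α/2} + z_β)/√n.
z-sum = 1.960 + 0.524 = 2.484.
d_min = 2.484 / √504 = 2.484 / 22.450 = 0.111.

d_min ≈ 0.11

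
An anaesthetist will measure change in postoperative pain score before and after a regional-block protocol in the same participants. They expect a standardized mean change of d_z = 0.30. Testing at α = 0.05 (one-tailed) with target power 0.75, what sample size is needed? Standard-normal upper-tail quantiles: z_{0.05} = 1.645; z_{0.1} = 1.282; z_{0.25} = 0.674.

For a paired (one-sample on differences) test: n = ((z_{α} + z_β) / d)².
z_{α} + z_β = 1.645 + 0.674 = 2.319.
n = (2.319 / 0.30)² = 7.730² = 59.75.
Round up.

n = 60 pairs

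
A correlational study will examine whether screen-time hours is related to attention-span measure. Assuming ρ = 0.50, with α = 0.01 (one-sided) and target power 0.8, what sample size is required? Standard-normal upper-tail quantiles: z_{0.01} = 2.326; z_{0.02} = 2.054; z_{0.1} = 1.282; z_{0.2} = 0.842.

n = 37

Fisher's z: C = ½·ln((1+r)/(1−r)) = ½·ln(3.0000) = 0.5493.
n = ((z_{α} + z_β)/C)² + 3.
(2.326 + 0.842) / 0.5493 = 3.168 / 0.5493 = 5.767.
n = 5.767² + 3 = 33.26 + 3 = 36.3.
Round up.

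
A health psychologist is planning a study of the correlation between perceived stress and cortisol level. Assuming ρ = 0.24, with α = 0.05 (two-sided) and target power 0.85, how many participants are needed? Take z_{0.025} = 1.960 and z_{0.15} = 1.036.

n = 153

Fisher's z: C = ½·ln((1+r)/(1−r)) = ½·ln(1.6316) = 0.2448.
n = ((z_{α/2} + z_β)/C)² + 3.
(1.960 + 1.036) / 0.2448 = 2.996 / 0.2448 = 12.239.
n = 12.239² + 3 = 149.78 + 3 = 152.8.
Round up.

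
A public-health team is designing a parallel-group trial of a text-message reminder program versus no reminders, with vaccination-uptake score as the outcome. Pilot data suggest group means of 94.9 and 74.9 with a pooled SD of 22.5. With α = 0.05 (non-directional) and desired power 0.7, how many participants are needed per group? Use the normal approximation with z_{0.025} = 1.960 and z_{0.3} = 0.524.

n = 16 per group

Cohen's d = |M₁ − M₂| / SD_pooled = |94.9 − 74.9| / 22.5 = 20.0 / 22.5 = 0.889.
For two independent groups with equal n: n = 2·((z_{α/2} + z_β) / d)².
z_{α/2} + z_β = 1.960 + 0.524 = 2.484.
n = 2 × (2.484 / 0.889)² = 2 × 2.794² = 2 × 7.81 = 15.6.
Round up to the next whole participant.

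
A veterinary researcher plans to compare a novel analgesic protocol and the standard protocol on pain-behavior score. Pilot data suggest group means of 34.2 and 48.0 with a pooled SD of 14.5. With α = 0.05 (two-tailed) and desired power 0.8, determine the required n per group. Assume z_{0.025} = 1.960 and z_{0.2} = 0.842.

n = 18 per group

Cohen's d = |M₁ − M₂| / SD_pooled = |34.2 − 48.0| / 14.5 = 13.8 / 14.5 = 0.952.
For two independent groups with equal n: n = 2·((z_{α/2} + z_β) / d)².
z_{α/2} + z_β = 1.960 + 0.842 = 2.802.
n = 2 × (2.802 / 0.952)² = 2 × 2.943² = 2 × 8.66 = 17.3.
Round up to the next whole participant.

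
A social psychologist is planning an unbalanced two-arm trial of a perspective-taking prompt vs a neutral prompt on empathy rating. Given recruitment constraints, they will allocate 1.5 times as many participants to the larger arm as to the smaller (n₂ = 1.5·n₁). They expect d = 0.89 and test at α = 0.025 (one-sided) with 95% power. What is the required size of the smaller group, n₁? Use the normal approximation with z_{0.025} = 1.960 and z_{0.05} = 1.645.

With allocation ratio k = n₂/n₁ = 1.5, Var(x̄₁−x̄₂) = σ²(1/n₁ + 1/(k·n₁)) = σ²·(k+1)/(k·n₁).
So n₁ = (1 + 1/k)·((z_{α} + z_β)/d)² = 1.667 × (3.605/0.89)².
n₁ = 1.667 × 16.41 = 27.3.
Round up: n₁ = 28, giving n₂ = 1.5 × 28 = 42.

n₁ = 28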